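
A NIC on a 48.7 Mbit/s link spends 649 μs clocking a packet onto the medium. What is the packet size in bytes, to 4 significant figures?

L = R × t_tx = 48700000 b/s × 0.000649 s = 31606.3 bits.
In bytes: 31606.3 / 8 = 3951 bytes.

3951 bytes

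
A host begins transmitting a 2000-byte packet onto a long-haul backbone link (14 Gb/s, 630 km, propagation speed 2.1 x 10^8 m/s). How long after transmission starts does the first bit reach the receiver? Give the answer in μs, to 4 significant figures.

3000 μs

First bit experiences only propagation delay: d/s = 630000/210000000 = 3000 μs.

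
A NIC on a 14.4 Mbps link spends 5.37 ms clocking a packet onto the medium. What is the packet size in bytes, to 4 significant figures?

9666 bytes

L = R × t_tx = 14400000 b/s × 0.00537 s = 77328 bits.
In bytes: 77328 / 8 = 9666 bytes.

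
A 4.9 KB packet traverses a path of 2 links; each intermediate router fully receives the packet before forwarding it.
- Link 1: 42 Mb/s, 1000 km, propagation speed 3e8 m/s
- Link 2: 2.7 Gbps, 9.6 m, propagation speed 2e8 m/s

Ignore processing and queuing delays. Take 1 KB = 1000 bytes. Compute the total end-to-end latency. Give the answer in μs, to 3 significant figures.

4280 μs

L = 39200 bits.
Transmission delays (L/R per hop): 933.333, 14.5185 μs; sum = 947.852 μs.
Propagation delays (d/s per hop): 3333.33, 0.048 μs; sum = 3333.38 μs.
End-to-end = 4280 μs.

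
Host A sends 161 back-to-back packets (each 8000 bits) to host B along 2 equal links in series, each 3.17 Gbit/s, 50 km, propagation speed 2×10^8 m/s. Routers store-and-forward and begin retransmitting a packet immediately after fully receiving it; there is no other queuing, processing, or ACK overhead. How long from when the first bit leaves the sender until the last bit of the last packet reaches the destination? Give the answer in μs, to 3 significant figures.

Per-hop transmission t_tx = L/R = 8000/3170000000 = 2.52366 μs.
Per-hop propagation t_prop = 50000/200000000 = 250 μs.
Pipeline fill: first packet needs 2·t_tx to clear all hops; remaining 160 packets each add one t_tx.
Total = (2+161-1)·t_tx + 2·t_prop = 162·2.52366 + 2·250 = 909 μs.

909 μs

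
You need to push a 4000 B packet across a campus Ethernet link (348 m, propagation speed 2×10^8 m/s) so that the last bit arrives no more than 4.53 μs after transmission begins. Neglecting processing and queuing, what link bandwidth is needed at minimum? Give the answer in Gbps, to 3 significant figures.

L = 32000 bits.
Propagation delay = 348 / 200000000 = 1.74 μs.
Transmission budget = 4.53 − 1.74 = 2.79 μs.
R ≥ L / t_tx = 32000 bits / 2.79e-06 s = 11.5 Gbps.

11.5 Gbps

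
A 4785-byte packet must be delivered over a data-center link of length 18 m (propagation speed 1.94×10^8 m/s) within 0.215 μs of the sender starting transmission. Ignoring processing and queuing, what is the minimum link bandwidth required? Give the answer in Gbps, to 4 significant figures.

313.2 Gbps

L = 38280 bits.
Propagation delay = 18 / 194000000 = 0.0927835 μs.
Transmission budget = 0.215 − 0.0927835 = 0.122216 μs.
R ≥ L / t_tx = 38280 bits / 1.22216e-07 s = 313.2 Gbps.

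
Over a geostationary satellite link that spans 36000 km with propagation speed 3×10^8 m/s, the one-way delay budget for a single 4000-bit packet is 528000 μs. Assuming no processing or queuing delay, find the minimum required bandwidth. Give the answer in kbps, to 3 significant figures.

9.80 kbps

Propagation delay = 36000000 / 300000000 = 120000 μs.
Transmission budget = 528000 − 120000 = 408000 μs.
R ≥ L / t_tx = 4000 bits / 0.408 s = 9.80 kbps.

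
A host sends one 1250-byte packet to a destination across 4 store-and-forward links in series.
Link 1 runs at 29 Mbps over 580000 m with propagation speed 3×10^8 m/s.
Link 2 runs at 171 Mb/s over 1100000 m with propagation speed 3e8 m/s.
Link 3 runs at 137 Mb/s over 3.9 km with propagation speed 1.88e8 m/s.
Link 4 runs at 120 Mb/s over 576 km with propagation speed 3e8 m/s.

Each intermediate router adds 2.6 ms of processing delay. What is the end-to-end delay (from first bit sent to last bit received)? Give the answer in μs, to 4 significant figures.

15900 μs

L = 1250 × 8 = 10000 bits.
Transmission delays (L/R per hop): 344.828, 58.4795, 72.9927, 83.3333 μs; sum = 559.633 μs.
Propagation delays (d/s per hop): 1933.33, 3666.67, 20.7447, 1920 μs; sum = 7540.74 μs.
Processing at 3 router(s): 3 × 2.6 ms = 7800 μs.
End-to-end = 15900 μs.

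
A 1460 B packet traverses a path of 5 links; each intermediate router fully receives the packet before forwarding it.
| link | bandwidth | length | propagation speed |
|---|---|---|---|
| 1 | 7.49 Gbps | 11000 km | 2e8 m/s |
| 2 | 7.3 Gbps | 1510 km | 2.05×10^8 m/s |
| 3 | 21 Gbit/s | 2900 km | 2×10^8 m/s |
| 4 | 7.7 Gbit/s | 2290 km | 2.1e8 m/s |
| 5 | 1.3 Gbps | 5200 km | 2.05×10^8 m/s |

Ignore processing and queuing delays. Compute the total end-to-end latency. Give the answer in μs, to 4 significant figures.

L = 1460 × 8 = 11680 bits.
Transmission delays (L/R per hop): 1.55941, 1.6, 0.55619, 1.51688, 8.98462 μs; sum = 14.2171 μs.
Propagation delays (d/s per hop): 55000, 7365.85, 14500, 10904.8, 25365.9 μs; sum = 113136 μs.
End-to-end = 113200 μs.

113200 μs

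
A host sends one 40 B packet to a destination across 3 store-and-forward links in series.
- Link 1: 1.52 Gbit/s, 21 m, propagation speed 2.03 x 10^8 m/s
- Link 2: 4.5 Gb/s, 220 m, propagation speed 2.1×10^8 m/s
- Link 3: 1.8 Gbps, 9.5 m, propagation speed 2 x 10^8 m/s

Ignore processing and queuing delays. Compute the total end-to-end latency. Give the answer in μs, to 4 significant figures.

L = 40 × 8 = 320 bits.
Transmission delays (L/R per hop): 0.210526, 0.0711111, 0.177778 μs; sum = 0.459415 μs.
Propagation delays (d/s per hop): 0.103448, 1.04762, 0.0475 μs; sum = 1.19857 μs.
End-to-end = 1.658 μs.

1.658 μs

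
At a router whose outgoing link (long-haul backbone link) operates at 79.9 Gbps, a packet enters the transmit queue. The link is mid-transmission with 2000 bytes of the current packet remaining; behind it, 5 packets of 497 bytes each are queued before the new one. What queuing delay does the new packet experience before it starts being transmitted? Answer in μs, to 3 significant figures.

0.449 μs

Each queued packet: L/R = 3976/79900000000 = 0.0497622 μs.
5 queued → 0.248811 μs.
Plus remaining 16000 bits of current packet: 0.20025 μs.
Queuing delay = 0.449 μs.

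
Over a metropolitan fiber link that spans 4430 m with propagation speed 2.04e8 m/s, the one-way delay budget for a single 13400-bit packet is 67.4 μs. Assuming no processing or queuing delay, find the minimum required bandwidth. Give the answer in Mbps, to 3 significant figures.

Propagation delay = 4430 / 204000000 = 21.7157 μs.
Transmission budget = 67.4 − 21.7157 = 45.6843 μs.
R ≥ L / t_tx = 13400 bits / 4.56843e-05 s = 293 Mbps.

293 Mbps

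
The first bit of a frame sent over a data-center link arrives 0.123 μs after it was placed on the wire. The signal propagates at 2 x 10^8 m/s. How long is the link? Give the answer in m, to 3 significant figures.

d = s × t_prop = 200000000 × 1.23e-07 = 24.6 m.

24.6 m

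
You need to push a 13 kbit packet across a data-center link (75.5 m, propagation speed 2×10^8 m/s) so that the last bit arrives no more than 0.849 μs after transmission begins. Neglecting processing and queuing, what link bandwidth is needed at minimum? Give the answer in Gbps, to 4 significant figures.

27.57 Gbps

Propagation delay = 75.5 / 200000000 = 0.3775 μs.
Transmission budget = 0.849 − 0.3775 = 0.4715 μs.
R ≥ L / t_tx = 13000 bits / 4.715e-07 s = 27.57 Gbps.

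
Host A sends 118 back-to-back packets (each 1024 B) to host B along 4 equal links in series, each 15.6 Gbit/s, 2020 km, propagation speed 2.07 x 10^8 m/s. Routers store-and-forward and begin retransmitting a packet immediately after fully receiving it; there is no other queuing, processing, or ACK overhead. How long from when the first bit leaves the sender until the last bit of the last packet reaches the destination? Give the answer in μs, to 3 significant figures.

39100 μs

Per-hop transmission t_tx = L/R = 8192/15600000000 = 0.525128 μs.
Per-hop propagation t_prop = 2020000/2.07e+08 = 9758.45 μs.
Pipeline fill: first packet needs 4·t_tx to clear all hops; remaining 117 packets each add one t_tx.
Total = (4+118-1)·t_tx + 4·t_prop = 121·0.525128 + 4·9758.45 = 39100 μs.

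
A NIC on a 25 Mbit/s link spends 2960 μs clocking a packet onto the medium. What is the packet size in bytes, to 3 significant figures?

9250 bytes

L = R × t_tx = 25000000 b/s × 0.00296 s = 74000 bits.
In bytes: 74000 / 8 = 9250 bytes.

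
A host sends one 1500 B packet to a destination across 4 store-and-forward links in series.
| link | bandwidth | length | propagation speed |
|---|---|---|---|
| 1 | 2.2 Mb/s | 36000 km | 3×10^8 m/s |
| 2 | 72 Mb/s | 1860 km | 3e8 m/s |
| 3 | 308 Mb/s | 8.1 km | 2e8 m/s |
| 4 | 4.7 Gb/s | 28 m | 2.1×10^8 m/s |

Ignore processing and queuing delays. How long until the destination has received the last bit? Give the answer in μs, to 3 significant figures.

L = 1500 × 8 = 12000 bits.
Transmission delays (L/R per hop): 5454.55, 166.667, 38.961, 2.55319 μs; sum = 5662.73 μs.
Propagation delays (d/s per hop): 120000, 6200, 40.5, 0.133333 μs; sum = 126241 μs.
End-to-end = 132000 μs.

132000 μs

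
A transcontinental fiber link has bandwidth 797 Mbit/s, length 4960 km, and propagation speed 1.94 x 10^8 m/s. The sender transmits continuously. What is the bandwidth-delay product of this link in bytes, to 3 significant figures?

Propagation delay = 4960000 / 194000000 = 0.025567 s.
BDP = R × t_prop = 797000000 × 0.025567 = 20376900 bits.
In bytes: 20376900/8 = 2550000 bytes.

2550000 bytes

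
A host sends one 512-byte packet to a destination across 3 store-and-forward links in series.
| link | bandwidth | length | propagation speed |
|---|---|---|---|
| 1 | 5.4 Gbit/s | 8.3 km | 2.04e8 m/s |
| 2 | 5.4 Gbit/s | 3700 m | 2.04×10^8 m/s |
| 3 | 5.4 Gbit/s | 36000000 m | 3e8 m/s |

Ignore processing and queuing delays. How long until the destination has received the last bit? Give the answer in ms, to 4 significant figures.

120.1 ms

L = 512 × 8 = 4096 bits.
Transmission delay per hop = L/R = 4096/5400000000 = 0.000758519 ms; 3 hops → 0.00227556 ms.
Propagation delays (d/s per hop): 0.0406863, 0.0181373, 120 ms; sum = 120.059 ms.
End-to-end = 120.1 ms.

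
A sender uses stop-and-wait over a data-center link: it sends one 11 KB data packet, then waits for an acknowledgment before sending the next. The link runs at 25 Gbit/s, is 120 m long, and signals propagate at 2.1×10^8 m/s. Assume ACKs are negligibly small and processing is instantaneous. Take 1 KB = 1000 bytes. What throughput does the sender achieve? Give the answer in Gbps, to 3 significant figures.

t_tx = L/R = 88000/25000000000 = 3.52e-06 s.
t_prop = 120/210000000 = 5.71429e-07 s; RTT = 1.14286e-06 s.
Cycle = t_tx + RTT = 4.66286e-06 s.
Throughput = L / cycle = 88000 / 4.66286e-06 = 18.9 Gbps.

18.9 Gbps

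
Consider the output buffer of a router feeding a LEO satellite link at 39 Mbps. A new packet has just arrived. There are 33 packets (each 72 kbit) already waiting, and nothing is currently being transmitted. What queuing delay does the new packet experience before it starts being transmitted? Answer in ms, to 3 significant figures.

Each queued packet: L/R = 72000/39000000 = 1.84615 ms.
33 queued → 60.9231 ms.
Queuing delay = 60.9 ms.

60.9 ms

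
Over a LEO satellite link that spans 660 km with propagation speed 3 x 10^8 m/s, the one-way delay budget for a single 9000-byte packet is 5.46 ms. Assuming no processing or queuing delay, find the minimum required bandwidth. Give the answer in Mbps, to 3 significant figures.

L = 72000 bits.
Propagation delay = 660000 / 300000000 = 2.2 ms.
Transmission budget = 5.46 − 2.2 = 3.26 ms.
R ≥ L / t_tx = 72000 bits / 0.00326 s = 22.1 Mbps.

22.1 Mbps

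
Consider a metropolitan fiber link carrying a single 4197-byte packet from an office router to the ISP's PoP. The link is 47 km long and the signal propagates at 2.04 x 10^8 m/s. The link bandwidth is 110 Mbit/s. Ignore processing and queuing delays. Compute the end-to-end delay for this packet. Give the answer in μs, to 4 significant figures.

L = 4197 × 8 = 33576 bits.
Transmission delay = L/R = 33576 / 110000000 = 305.236 μs.
Propagation delay = d/s = 47000 m / 204000000 m/s = 230.392 μs.
Total = 535.6 μs.

535.6 μs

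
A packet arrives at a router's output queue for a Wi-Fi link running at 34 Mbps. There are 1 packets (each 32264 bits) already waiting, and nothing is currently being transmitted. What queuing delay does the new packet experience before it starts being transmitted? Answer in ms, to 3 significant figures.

Each queued packet: L/R = 32264/34000000 = 0.948941 ms.
1 queued → 0.948941 ms.
Queuing delay = 0.949 ms.

0.949 ms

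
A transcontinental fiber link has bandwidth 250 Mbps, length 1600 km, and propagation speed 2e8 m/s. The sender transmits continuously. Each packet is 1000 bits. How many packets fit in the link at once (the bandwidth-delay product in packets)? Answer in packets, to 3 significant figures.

Propagation delay = 1600000 / 200000000 = 0.008 s.
BDP = R × t_prop = 250000000 × 0.008 = 2000000 bits.
In packets of 1000 bits: 2000 packets.

2000 packets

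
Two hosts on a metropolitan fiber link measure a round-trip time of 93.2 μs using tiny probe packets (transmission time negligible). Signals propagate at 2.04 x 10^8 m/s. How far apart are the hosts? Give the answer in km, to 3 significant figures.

One-way propagation = RTT/2 = 46.6 μs.
d = s × t = 204000000 × 4.66e-05 = 9.51 km.

9.51 km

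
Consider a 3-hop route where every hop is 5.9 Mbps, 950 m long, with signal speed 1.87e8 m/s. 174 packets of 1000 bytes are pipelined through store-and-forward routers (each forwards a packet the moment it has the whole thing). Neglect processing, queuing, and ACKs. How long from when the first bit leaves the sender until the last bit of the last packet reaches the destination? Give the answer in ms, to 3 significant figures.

239 ms

Per-hop transmission t_tx = L/R = 8000/5900000 = 1.35593 ms.
Per-hop propagation t_prop = 950/187000000 = 0.00508021 ms.
Pipeline fill: first packet needs 3·t_tx to clear all hops; remaining 173 packets each add one t_tx.
Total = (3+174-1)·t_tx + 3·t_prop = 176·1.35593 + 3·0.00508021 = 239 ms.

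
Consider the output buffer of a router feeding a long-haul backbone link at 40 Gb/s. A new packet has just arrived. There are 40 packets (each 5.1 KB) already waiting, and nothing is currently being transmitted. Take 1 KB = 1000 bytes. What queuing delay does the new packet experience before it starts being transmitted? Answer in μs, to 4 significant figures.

Each queued packet: L/R = 40800/40000000000 = 1.02 μs.
40 queued → 40.8 μs.
Queuing delay = 40.80 μs.

40.80 μs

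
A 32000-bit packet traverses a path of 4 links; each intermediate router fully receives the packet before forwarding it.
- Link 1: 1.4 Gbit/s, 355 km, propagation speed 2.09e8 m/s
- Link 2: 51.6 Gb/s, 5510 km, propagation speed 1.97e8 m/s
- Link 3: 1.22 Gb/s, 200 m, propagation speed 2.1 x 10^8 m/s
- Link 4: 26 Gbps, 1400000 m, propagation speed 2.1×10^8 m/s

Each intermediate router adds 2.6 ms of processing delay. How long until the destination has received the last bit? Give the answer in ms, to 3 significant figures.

Transmission delays (L/R per hop): 0.0228571, 0.000620155, 0.0262295, 0.00123077 ms; sum = 0.0509376 ms.
Propagation delays (d/s per hop): 1.69856, 27.9695, 0.000952381, 6.66667 ms; sum = 36.3357 ms.
Processing at 3 router(s): 3 × 2.6 ms = 7.8 ms.
End-to-end = 44.2 ms.

44.2 ms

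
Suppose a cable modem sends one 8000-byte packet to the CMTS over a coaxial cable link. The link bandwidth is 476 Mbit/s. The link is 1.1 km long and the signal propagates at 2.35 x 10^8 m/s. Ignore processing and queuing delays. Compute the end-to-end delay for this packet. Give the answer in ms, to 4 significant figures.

0.1391 ms

L = 8000 × 8 = 64000 bits.
Transmission delay = L/R = 64000 / 476000000 = 0.134454 ms.
Propagation delay = d/s = 1100 m / 235000000 m/s = 0.00468085 ms.
Total = 0.1391 ms.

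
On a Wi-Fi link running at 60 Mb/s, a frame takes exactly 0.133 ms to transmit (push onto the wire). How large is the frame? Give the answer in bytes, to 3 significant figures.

L = R × t_tx = 60000000 b/s × 0.000133 s = 7980 bits.
In bytes: 7980 / 8 = 998 bytes.

998 bytes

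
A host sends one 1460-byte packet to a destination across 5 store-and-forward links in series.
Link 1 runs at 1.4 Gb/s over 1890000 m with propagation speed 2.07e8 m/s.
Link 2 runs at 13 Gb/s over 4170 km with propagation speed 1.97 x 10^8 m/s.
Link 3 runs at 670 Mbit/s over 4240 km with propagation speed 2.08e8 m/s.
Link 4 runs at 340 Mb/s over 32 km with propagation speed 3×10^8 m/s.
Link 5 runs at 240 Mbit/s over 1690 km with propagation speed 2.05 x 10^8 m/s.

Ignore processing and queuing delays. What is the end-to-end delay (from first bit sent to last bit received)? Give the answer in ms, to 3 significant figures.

59.1 ms

L = 1460 × 8 = 11680 bits.
Transmission delays (L/R per hop): 0.00834286, 0.000898462, 0.0174328, 0.0343529, 0.0486667 ms; sum = 0.109694 ms.
Propagation delays (d/s per hop): 9.13043, 21.1675, 20.3846, 0.106667, 8.2439 ms; sum = 59.0331 ms.
End-to-end = 59.1 ms.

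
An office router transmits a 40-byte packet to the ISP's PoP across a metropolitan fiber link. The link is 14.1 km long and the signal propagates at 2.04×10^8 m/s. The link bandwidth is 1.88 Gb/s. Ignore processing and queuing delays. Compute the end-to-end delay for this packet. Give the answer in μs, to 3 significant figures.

69.3 μs

L = 40 × 8 = 320 bits.
Transmission delay = L/R = 320 / 1880000000 = 0.170213 μs.
Propagation delay = d/s = 14100 m / 204000000 m/s = 69.1176 μs.
Total = 69.3 μs.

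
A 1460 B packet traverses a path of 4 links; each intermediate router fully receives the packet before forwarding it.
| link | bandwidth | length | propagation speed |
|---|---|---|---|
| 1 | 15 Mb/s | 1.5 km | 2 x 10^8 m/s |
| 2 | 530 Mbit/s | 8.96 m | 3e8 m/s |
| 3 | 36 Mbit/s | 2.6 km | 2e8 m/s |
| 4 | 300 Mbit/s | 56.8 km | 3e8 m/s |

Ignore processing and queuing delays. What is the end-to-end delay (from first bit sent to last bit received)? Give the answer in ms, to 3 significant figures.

1.37 ms

L = 1460 × 8 = 11680 bits.
Transmission delays (L/R per hop): 0.778667, 0.0220377, 0.324444, 0.0389333 ms; sum = 1.16408 ms.
Propagation delays (d/s per hop): 0.0075, 2.98667e-05, 0.013, 0.189333 ms; sum = 0.209863 ms.
End-to-end = 1.37 ms.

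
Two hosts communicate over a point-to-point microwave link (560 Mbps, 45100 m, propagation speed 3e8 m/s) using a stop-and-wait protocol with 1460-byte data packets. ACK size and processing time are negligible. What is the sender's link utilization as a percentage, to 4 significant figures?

t_tx = L/R = 11680/560000000 = 2.08571e-05 s.
t_prop = 45100/300000000 = 0.000150333 s; RTT = 0.000300667 s.
Cycle = t_tx + RTT = 0.000321524 s.
Utilization = t_tx / cycle = 2.08571e-05/0.000321524 = 6.487 %.

6.487 %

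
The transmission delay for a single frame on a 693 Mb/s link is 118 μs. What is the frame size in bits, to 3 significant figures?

81800 bits

L = R × t_tx = 693000000 b/s × 0.000118 s = 81774 bits.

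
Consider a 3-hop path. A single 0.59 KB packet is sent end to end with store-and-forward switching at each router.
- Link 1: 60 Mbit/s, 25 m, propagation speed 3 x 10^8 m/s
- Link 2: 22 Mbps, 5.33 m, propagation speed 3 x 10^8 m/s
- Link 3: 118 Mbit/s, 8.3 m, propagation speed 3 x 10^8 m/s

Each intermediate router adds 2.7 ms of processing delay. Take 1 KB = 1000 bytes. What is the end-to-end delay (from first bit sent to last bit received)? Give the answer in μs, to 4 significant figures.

5733 μs

L = 4720 bits.
Transmission delays (L/R per hop): 78.6667, 214.545, 40 μs; sum = 333.212 μs.
Propagation delays (d/s per hop): 0.0833333, 0.0177667, 0.0276667 μs; sum = 0.128767 μs.
Processing at 2 router(s): 2 × 2.7 ms = 5400 μs.
End-to-end = 5733 μs.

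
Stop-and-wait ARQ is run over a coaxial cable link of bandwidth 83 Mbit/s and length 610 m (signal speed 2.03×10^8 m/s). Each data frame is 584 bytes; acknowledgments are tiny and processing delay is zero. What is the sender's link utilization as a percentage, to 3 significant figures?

90.4 %

t_tx = L/R = 4672/83000000 = 5.62892e-05 s.
t_prop = 610/2.03e+08 = 3.00493e-06 s; RTT = 6.00985e-06 s.
Cycle = t_tx + RTT = 6.2299e-05 s.
Utilization = t_tx / cycle = 5.62892e-05/6.2299e-05 = 90.4 %.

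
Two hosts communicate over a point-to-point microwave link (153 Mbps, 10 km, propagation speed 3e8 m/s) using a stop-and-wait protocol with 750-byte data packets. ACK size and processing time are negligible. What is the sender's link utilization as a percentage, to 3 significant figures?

37.0 %

t_tx = L/R = 6000/153000000 = 3.92157e-05 s.
t_prop = 10000/300000000 = 3.33333e-05 s; RTT = 6.66667e-05 s.
Cycle = t_tx + RTT = 0.000105882 s.
Utilization = t_tx / cycle = 3.92157e-05/0.000105882 = 37.0 %.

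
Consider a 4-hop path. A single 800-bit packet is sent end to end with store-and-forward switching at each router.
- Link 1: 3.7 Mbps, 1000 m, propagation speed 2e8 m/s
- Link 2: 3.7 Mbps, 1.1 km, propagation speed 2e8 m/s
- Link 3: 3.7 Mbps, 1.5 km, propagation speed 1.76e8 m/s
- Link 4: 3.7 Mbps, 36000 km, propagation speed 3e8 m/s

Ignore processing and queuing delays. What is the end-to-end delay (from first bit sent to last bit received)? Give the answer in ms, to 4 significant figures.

Transmission delay per hop = L/R = 800/3700000 = 0.216216 ms; 4 hops → 0.864865 ms.
Propagation delays (d/s per hop): 0.005, 0.0055, 0.00852273, 120 ms; sum = 120.019 ms.
End-to-end = 120.9 ms.

120.9 ms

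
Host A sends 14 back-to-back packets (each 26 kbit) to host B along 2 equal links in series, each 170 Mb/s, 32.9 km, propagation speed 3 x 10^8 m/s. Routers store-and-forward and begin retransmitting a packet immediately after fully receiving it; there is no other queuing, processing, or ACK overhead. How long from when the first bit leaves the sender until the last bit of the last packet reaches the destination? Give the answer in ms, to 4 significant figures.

2.513 ms

Per-hop transmission t_tx = L/R = 26000/170000000 = 0.152941 ms.
Per-hop propagation t_prop = 32900/300000000 = 0.109667 ms.
Pipeline fill: first packet needs 2·t_tx to clear all hops; remaining 13 packets each add one t_tx.
Total = (2+14-1)·t_tx + 2·t_prop = 15·0.152941 + 2·0.109667 = 2.513 ms.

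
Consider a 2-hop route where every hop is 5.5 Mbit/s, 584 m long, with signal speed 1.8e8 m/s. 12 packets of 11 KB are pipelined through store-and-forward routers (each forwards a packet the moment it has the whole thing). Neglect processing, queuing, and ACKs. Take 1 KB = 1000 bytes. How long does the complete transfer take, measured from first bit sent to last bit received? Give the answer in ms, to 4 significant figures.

Per-hop transmission t_tx = L/R = 88000/5500000 = 16 ms.
Per-hop propagation t_prop = 584/180000000 = 0.00324444 ms.
Pipeline fill: first packet needs 2·t_tx to clear all hops; remaining 11 packets each add one t_tx.
Total = (2+12-1)·t_tx + 2·t_prop = 13·16 + 2·0.00324444 = 208.0 ms.

208.0 ms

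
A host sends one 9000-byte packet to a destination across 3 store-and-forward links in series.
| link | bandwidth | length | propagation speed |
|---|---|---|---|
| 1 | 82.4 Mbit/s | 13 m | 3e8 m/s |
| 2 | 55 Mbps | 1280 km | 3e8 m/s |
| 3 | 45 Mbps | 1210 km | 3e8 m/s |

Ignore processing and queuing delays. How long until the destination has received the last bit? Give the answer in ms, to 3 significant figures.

L = 9000 × 8 = 72000 bits.
Transmission delays (L/R per hop): 0.873786, 1.30909, 1.6 ms; sum = 3.78288 ms.
Propagation delays (d/s per hop): 4.33333e-05, 4.26667, 4.03333 ms; sum = 8.30004 ms.
End-to-end = 12.1 ms.

12.1 ms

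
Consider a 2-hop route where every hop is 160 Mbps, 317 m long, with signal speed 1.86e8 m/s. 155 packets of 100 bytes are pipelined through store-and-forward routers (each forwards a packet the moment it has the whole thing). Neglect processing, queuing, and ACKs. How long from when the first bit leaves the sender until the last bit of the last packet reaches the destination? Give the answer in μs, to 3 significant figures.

Per-hop transmission t_tx = L/R = 800/160000000 = 5 μs.
Per-hop propagation t_prop = 317/186000000 = 1.7043 μs.
Pipeline fill: first packet needs 2·t_tx to clear all hops; remaining 154 packets each add one t_tx.
Total = (2+155-1)·t_tx + 2·t_prop = 156·5 + 2·1.7043 = 783 μs.

783 μs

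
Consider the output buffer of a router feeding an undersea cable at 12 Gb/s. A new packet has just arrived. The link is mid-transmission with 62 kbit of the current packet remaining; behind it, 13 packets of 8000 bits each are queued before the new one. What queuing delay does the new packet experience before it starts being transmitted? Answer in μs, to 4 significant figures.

13.83 μs

Each queued packet: L/R = 8000/12000000000 = 0.666667 μs.
13 queued → 8.66667 μs.
Plus remaining 62000 bits of current packet: 5.16667 μs.
Queuing delay = 13.83 μs.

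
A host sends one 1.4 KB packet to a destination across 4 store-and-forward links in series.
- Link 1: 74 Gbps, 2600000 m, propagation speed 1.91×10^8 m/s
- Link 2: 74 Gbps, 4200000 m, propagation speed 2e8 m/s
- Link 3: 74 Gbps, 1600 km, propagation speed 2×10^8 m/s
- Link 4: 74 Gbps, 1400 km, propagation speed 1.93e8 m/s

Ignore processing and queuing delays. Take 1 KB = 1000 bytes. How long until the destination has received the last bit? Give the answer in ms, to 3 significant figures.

L = 11200 bits.
Transmission delay per hop = L/R = 11200/74000000000 = 0.000151351 ms; 4 hops → 0.000605405 ms.
Propagation delays (d/s per hop): 13.6126, 21, 8, 7.25389 ms; sum = 49.8665 ms.
End-to-end = 49.9 ms.

49.9 ms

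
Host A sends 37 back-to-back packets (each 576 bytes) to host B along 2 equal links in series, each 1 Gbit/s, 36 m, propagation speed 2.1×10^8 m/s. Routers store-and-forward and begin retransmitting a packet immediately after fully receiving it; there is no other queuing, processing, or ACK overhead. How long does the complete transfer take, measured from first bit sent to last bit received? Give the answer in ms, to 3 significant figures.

Per-hop transmission t_tx = L/R = 4608/1000000000 = 0.004608 ms.
Per-hop propagation t_prop = 36/210000000 = 0.000171429 ms.
Pipeline fill: first packet needs 2·t_tx to clear all hops; remaining 36 packets each add one t_tx.
Total = (2+37-1)·t_tx + 2·t_prop = 38·0.004608 + 2·0.000171429 = 0.175 ms.

0.175 ms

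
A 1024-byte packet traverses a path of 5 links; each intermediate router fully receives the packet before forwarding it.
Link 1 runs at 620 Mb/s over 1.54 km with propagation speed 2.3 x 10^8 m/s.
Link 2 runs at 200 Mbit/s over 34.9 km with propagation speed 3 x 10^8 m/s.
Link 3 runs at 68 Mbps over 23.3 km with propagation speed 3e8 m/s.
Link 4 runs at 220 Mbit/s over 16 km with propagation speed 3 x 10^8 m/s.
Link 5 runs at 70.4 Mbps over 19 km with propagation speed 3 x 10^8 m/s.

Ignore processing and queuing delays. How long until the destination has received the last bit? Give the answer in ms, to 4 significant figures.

L = 1024 × 8 = 8192 bits.
Transmission delays (L/R per hop): 0.0132129, 0.04096, 0.120471, 0.0372364, 0.116364 ms; sum = 0.328243 ms.
Propagation delays (d/s per hop): 0.00669565, 0.116333, 0.0776667, 0.0533333, 0.0633333 ms; sum = 0.317362 ms.
End-to-end = 0.6456 ms.

0.6456 ms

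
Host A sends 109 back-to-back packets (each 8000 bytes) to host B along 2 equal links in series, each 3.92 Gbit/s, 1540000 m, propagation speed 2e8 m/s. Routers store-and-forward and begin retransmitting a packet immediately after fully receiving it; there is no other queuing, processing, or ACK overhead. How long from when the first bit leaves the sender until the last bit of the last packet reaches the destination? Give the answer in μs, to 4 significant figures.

17200 μs

Per-hop transmission t_tx = L/R = 64000/3920000000 = 16.3265 μs.
Per-hop propagation t_prop = 1540000/200000000 = 7700 μs.
Pipeline fill: first packet needs 2·t_tx to clear all hops; remaining 108 packets each add one t_tx.
Total = (2+109-1)·t_tx + 2·t_prop = 110·16.3265 + 2·7700 = 17200 μs.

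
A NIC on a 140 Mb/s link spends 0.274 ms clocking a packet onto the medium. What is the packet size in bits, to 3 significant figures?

L = R × t_tx = 140000000 b/s × 0.000274 s = 38360 bits.

38400 bits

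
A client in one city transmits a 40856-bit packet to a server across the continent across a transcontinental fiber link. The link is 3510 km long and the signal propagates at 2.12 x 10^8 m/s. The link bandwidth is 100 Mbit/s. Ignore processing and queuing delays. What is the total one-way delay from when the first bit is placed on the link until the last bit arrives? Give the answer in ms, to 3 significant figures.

17.0 ms

Transmission delay = L/R = 40856 / 100000000 = 0.40856 ms.
Propagation delay = d/s = 3510000 m / 212000000 m/s = 16.5566 ms.
Total = 17.0 ms.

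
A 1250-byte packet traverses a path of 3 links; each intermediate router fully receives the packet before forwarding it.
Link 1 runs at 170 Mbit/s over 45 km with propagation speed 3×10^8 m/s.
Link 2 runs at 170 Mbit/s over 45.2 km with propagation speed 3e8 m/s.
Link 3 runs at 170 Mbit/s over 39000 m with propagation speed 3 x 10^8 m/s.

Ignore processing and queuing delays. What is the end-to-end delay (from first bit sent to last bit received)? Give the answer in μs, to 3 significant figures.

607 μs

L = 1250 × 8 = 10000 bits.
Transmission delay per hop = L/R = 10000/170000000 = 58.8235 μs; 3 hops → 176.471 μs.
Propagation delays (d/s per hop): 150, 150.667, 130 μs; sum = 430.667 μs.
End-to-end = 607 μs.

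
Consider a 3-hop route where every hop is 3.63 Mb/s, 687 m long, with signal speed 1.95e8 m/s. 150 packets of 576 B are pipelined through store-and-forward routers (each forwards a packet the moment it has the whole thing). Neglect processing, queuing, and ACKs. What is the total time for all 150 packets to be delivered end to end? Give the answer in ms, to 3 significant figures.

Per-hop transmission t_tx = L/R = 4608/3630000 = 1.26942 ms.
Per-hop propagation t_prop = 687/195000000 = 0.00352308 ms.
Pipeline fill: first packet needs 3·t_tx to clear all hops; remaining 149 packets each add one t_tx.
Total = (3+150-1)·t_tx + 3·t_prop = 152·1.26942 + 3·0.00352308 = 193 ms.

193 ms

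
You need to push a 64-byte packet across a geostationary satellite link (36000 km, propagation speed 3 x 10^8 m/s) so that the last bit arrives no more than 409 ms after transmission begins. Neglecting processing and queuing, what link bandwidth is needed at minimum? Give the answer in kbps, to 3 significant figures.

1.77 kbps

L = 512 bits.
Propagation delay = 36000000 / 300000000 = 120 ms.
Transmission budget = 409 − 120 = 289 ms.
R ≥ L / t_tx = 512 bits / 0.289 s = 1.77 kbps.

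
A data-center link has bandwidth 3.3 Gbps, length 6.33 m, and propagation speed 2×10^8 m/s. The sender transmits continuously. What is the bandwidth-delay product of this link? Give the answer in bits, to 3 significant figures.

Propagation delay = 6.33 / 200000000 = 3.165e-08 s.
BDP = R × t_prop = 3300000000 × 3.165e-08 = 104.445 bits.

104 bits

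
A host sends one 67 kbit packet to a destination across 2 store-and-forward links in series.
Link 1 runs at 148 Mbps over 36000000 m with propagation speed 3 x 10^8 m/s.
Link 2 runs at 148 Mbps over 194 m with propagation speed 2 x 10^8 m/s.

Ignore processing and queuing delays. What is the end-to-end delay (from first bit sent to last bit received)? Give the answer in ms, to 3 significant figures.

121 ms

L = 67000 bits.
Transmission delay per hop = L/R = 67000/148000000 = 0.452703 ms; 2 hops → 0.905405 ms.
Propagation delays (d/s per hop): 120, 0.00097 ms; sum = 120.001 ms.
End-to-end = 121 ms.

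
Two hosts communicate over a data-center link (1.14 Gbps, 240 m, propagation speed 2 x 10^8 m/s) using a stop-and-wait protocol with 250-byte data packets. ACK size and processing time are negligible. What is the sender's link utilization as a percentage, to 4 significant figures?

42.23 %

t_tx = L/R = 2000/1140000000 = 1.75439e-06 s.
t_prop = 240/200000000 = 1.2e-06 s; RTT = 2.4e-06 s.
Cycle = t_tx + RTT = 4.15439e-06 s.
Utilization = t_tx / cycle = 1.75439e-06/4.15439e-06 = 42.23 %.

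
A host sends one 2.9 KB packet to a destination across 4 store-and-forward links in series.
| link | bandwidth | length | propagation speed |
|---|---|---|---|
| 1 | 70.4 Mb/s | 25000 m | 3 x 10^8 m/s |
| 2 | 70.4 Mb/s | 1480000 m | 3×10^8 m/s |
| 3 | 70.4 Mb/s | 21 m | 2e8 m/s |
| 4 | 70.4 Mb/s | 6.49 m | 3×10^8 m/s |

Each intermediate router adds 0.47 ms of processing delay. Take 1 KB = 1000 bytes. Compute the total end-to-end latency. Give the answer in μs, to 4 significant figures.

L = 23200 bits.
Transmission delay per hop = L/R = 23200/70400000 = 329.545 μs; 4 hops → 1318.18 μs.
Propagation delays (d/s per hop): 83.3333, 4933.33, 0.105, 0.0216333 μs; sum = 5016.79 μs.
Processing at 3 router(s): 3 × 0.47 ms = 1410 μs.
End-to-end = 7745 μs.

7745 μs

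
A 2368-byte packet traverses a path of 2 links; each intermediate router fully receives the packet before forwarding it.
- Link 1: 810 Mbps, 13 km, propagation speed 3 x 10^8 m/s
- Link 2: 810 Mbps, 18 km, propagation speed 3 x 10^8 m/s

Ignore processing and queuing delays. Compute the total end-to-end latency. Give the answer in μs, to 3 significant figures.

L = 2368 × 8 = 18944 bits.
Transmission delay per hop = L/R = 18944/810000000 = 23.3877 μs; 2 hops → 46.7753 μs.
Propagation delays (d/s per hop): 43.3333, 60 μs; sum = 103.333 μs.
End-to-end = 150 μs.

150 μs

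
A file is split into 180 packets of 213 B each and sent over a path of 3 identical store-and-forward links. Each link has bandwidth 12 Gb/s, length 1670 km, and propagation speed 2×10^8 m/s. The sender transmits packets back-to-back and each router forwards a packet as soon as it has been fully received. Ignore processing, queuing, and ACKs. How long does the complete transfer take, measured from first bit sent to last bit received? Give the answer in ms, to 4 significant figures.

Per-hop transmission t_tx = L/R = 1704/12000000000 = 0.000142 ms.
Per-hop propagation t_prop = 1670000/200000000 = 8.35 ms.
Pipeline fill: first packet needs 3·t_tx to clear all hops; remaining 179 packets each add one t_tx.
Total = (3+180-1)·t_tx + 3·t_prop = 182·0.000142 + 3·8.35 = 25.08 ms.

25.08 ms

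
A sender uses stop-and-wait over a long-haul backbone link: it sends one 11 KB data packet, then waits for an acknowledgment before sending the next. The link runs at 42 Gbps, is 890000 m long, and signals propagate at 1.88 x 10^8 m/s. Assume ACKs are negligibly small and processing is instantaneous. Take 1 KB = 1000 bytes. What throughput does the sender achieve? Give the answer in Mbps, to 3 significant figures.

9.29 Mbps

t_tx = L/R = 88000/42000000000 = 2.09524e-06 s.
t_prop = 890000/188000000 = 0.00473404 s; RTT = 0.00946809 s.
Cycle = t_tx + RTT = 0.00947018 s.
Throughput = L / cycle = 88000 / 0.00947018 = 9.29 Mbps.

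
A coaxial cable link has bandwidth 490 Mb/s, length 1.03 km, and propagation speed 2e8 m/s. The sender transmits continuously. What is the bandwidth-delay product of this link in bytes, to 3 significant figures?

315 bytes

Propagation delay = 1030 / 200000000 = 5.15e-06 s.
BDP = R × t_prop = 490000000 × 5.15e-06 = 2523.5 bits.
In bytes: 2523.5/8 = 315 bytes.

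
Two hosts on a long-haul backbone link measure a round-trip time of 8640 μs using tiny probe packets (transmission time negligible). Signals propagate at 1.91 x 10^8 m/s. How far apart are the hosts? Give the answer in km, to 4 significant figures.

One-way propagation = RTT/2 = 4320 μs.
d = s × t = 191000000 × 0.00432 = 825.1 km.

825.1 km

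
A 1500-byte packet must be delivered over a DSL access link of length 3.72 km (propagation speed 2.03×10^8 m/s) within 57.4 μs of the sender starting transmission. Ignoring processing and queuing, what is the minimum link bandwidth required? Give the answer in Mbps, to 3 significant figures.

307 Mbps

L = 12000 bits.
Propagation delay = 3720 / 2.03e+08 = 18.3251 μs.
Transmission budget = 57.4 − 18.3251 = 39.0749 μs.
R ≥ L / t_tx = 12000 bits / 3.90749e-05 s = 307 Mbps.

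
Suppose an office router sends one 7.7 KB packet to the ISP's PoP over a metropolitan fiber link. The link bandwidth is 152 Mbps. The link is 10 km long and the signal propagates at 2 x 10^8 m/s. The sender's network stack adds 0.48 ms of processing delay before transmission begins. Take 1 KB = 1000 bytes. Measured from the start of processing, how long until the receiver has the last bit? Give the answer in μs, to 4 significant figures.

935.3 μs

L = 61600 bits.
Transmission delay = L/R = 61600 / 152000000 = 405.263 μs.
Propagation delay = d/s = 10000 m / 200000000 m/s = 50 μs.
Plus processing delay 0.48 ms = 480 μs.
Total = 935.3 μs.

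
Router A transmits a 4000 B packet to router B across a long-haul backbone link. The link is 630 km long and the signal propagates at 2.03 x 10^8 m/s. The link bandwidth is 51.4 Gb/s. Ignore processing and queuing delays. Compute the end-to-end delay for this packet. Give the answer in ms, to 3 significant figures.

L = 4000 × 8 = 32000 bits.
Transmission delay = L/R = 32000 / 51400000000 = 0.000622568 ms.
Propagation delay = d/s = 630000 m / 2.03e+08 m/s = 3.10345 ms.
Total = 3.10 ms.

3.10 ms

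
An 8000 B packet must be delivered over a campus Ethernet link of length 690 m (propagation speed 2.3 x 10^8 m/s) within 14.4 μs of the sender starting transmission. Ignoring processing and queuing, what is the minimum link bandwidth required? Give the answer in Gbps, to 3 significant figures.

5.61 Gbps

L = 64000 bits.
Propagation delay = 690 / 2.3e+08 = 3 μs.
Transmission budget = 14.4 − 3 = 11.4 μs.
R ≥ L / t_tx = 64000 bits / 1.14e-05 s = 5.61 Gbps.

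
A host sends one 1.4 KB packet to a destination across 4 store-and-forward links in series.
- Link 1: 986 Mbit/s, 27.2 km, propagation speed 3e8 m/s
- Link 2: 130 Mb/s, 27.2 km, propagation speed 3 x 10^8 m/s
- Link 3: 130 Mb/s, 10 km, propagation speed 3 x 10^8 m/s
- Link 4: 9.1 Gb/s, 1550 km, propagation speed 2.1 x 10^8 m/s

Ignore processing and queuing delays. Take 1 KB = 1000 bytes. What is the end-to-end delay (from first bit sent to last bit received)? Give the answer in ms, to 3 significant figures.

7.78 ms

L = 11200 bits.
Transmission delays (L/R per hop): 0.011359, 0.0861538, 0.0861538, 0.00123077 ms; sum = 0.184897 ms.
Propagation delays (d/s per hop): 0.0906667, 0.0906667, 0.0333333, 7.38095 ms; sum = 7.59562 ms.
End-to-end = 7.78 ms.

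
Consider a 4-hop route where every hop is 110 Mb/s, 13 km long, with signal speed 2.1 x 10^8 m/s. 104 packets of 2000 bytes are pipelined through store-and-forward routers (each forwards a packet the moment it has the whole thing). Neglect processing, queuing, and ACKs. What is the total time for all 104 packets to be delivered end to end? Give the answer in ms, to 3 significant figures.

15.8 ms

Per-hop transmission t_tx = L/R = 16000/110000000 = 0.145455 ms.
Per-hop propagation t_prop = 13000/210000000 = 0.0619048 ms.
Pipeline fill: first packet needs 4·t_tx to clear all hops; remaining 103 packets each add one t_tx.
Total = (4+104-1)·t_tx + 4·t_prop = 107·0.145455 + 4·0.0619048 = 15.8 ms.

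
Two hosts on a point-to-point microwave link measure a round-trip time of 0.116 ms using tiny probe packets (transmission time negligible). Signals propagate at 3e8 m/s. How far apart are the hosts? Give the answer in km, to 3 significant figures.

17.4 km

One-way propagation = RTT/2 = 0.058 ms.
d = s × t = 300000000 × 5.8e-05 = 17.4 km.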